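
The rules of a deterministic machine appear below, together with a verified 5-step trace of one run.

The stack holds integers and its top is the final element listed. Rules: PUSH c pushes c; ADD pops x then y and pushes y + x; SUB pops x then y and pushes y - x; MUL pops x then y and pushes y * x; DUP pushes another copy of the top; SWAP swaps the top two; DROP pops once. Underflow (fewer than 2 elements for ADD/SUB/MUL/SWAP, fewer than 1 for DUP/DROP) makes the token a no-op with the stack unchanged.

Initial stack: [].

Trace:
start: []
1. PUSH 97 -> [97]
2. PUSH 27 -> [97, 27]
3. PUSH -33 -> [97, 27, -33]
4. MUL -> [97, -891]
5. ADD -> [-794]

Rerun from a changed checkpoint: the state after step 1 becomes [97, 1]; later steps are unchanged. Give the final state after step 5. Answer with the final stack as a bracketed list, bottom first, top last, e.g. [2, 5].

state after step 1 := [97, 1]
2. PUSH 27 -> [97, 1, 27]
3. PUSH -33 -> [97, 1, 27, -33]
4. MUL -> [97, 1, -891]
5. ADD -> [97, -890]

[97, -890]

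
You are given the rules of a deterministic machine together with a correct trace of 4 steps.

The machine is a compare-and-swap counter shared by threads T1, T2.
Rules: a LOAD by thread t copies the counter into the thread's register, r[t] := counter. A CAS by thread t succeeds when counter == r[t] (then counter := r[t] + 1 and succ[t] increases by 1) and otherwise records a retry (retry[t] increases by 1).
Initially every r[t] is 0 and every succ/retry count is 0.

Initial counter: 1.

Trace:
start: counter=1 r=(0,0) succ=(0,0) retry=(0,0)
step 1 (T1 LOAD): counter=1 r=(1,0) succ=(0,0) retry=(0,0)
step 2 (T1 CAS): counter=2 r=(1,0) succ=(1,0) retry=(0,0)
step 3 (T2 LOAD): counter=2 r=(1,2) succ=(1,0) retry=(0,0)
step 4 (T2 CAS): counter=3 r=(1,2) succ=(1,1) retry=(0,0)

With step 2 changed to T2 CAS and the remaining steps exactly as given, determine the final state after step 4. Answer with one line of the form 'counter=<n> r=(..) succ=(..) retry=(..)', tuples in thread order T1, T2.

(re-executing from step 2 with the substitution; state before step 2: counter=1 r=(1,0) succ=(0,0) retry=(0,0))
step 2 (T2 CAS): counter=1 r=(1,0) succ=(0,0) retry=(0,1)
step 3 (T2 LOAD): counter=1 r=(1,1) succ=(0,0) retry=(0,1)
step 4 (T2 CAS): counter=2 r=(1,1) succ=(0,1) retry=(0,1)

counter=2 r=(1,1) succ=(0,1) retry=(0,1)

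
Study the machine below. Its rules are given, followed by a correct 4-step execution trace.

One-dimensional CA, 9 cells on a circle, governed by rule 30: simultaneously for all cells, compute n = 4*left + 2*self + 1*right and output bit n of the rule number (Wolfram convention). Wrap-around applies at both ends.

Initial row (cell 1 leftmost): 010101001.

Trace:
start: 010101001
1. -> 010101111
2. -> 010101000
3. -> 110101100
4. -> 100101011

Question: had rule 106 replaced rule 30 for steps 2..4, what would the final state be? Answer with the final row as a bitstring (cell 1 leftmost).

011101110

(re-executing steps 2..4 under rule 106; state before step 2: 010101111)
2. -> 101011001
3. -> 110111011
4. -> 011101110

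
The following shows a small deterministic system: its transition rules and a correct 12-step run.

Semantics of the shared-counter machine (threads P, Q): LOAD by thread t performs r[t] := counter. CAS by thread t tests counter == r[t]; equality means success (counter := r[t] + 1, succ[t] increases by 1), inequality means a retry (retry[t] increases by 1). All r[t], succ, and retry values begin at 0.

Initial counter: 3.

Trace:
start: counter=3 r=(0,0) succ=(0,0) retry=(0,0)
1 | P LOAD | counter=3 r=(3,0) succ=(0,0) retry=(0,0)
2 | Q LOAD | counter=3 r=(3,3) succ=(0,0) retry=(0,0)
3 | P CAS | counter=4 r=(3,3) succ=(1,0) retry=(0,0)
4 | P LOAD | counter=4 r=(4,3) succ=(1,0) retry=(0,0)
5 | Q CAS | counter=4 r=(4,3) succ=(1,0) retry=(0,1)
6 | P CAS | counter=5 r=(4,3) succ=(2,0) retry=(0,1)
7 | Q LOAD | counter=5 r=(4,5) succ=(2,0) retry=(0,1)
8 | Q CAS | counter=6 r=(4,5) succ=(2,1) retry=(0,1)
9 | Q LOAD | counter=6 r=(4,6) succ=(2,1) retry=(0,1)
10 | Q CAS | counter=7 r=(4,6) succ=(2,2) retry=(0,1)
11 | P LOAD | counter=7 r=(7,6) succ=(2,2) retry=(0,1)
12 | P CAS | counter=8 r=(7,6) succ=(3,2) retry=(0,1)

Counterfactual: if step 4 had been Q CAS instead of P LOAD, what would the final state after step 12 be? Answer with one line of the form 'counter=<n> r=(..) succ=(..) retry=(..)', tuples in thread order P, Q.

(re-executing from step 4 with the substitution; state before step 4: counter=4 r=(3,3) succ=(1,0) retry=(0,0))
4 | Q CAS | counter=4 r=(3,3) succ=(1,0) retry=(0,1)
5 | Q CAS | counter=4 r=(3,3) succ=(1,0) retry=(0,2)
6 | P CAS | counter=4 r=(3,3) succ=(1,0) retry=(1,2)
7 | Q LOAD | counter=4 r=(3,4) succ=(1,0) retry=(1,2)
8 | Q CAS | counter=5 r=(3,4) succ=(1,1) retry=(1,2)
9 | Q LOAD | counter=5 r=(3,5) succ=(1,1) retry=(1,2)
10 | Q CAS | counter=6 r=(3,5) succ=(1,2) retry=(1,2)
11 | P LOAD | counter=6 r=(6,5) succ=(1,2) retry=(1,2)
12 | P CAS | counter=7 r=(6,5) succ=(2,2) retry=(1,2)

counter=7 r=(6,5) succ=(2,2) retry=(1,2)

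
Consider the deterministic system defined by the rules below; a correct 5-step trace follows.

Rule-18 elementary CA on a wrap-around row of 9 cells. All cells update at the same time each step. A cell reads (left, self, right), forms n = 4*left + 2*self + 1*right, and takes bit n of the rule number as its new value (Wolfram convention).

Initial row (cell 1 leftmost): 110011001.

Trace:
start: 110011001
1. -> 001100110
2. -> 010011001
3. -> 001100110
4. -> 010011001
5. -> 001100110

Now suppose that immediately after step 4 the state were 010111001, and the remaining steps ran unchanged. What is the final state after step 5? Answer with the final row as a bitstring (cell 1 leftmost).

state after step 4 := 010111001
5. -> 000000110

000000110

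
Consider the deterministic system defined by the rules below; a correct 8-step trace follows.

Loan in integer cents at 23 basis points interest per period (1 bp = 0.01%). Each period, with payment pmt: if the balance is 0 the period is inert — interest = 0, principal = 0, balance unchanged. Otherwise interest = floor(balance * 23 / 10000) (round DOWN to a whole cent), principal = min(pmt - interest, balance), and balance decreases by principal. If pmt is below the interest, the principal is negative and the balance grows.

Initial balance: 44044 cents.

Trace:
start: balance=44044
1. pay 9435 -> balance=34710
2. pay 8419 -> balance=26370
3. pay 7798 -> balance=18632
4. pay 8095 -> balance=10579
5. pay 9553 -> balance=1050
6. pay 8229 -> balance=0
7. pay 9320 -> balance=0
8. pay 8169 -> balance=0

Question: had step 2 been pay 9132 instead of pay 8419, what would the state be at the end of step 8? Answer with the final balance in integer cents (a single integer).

0

(re-executing from step 2 with the substitution; state before step 2: balance=34710)
2. pay 9132 -> balance=25657
3. pay 7798 -> balance=17918
4. pay 8095 -> balance=9864
5. pay 9553 -> balance=333
6. pay 8229 -> balance=0
7. pay 9320 -> balance=0
8. pay 8169 -> balance=0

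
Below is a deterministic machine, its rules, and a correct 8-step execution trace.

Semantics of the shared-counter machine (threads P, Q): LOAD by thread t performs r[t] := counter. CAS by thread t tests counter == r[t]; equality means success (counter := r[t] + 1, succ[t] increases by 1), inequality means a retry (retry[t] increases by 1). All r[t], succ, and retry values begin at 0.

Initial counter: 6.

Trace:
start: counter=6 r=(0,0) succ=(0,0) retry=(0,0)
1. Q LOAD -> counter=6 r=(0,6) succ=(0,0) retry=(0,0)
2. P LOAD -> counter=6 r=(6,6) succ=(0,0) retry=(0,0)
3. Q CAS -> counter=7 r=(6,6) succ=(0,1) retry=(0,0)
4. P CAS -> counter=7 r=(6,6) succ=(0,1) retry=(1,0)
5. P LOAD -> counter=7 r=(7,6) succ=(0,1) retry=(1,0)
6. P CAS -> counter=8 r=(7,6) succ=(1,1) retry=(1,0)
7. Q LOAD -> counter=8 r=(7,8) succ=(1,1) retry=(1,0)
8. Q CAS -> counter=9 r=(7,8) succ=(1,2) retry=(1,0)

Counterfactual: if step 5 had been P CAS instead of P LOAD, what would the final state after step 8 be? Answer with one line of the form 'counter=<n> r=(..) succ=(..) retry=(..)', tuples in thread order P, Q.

counter=8 r=(6,7) succ=(0,2) retry=(3,0)

(re-executing from step 5 with the substitution; state before step 5: counter=7 r=(6,6) succ=(0,1) retry=(1,0))
5. P CAS -> counter=7 r=(6,6) succ=(0,1) retry=(2,0)
6. P CAS -> counter=7 r=(6,6) succ=(0,1) retry=(3,0)
7. Q LOAD -> counter=7 r=(6,7) succ=(0,1) retry=(3,0)
8. Q CAS -> counter=8 r=(6,7) succ=(0,2) retry=(3,0)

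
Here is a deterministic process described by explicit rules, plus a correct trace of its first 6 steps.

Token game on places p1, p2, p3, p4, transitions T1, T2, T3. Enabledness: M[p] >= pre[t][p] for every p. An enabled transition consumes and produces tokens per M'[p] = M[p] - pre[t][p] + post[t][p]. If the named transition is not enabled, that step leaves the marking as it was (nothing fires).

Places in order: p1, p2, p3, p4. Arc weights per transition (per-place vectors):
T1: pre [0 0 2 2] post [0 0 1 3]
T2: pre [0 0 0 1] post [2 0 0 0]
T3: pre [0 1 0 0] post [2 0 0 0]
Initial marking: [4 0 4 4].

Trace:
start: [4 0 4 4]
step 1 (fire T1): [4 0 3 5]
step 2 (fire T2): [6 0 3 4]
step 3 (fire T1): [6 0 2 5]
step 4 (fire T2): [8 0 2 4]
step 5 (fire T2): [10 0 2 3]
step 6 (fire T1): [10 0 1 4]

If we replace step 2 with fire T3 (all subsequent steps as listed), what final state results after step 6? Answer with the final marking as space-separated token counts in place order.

8 0 1 5

(re-executing from step 2 with the substitution; state before step 2: [4 0 3 5])
step 2 (fire T3): [4 0 3 5]
step 3 (fire T1): [4 0 2 6]
step 4 (fire T2): [6 0 2 5]
step 5 (fire T2): [8 0 2 4]
step 6 (fire T1): [8 0 1 5]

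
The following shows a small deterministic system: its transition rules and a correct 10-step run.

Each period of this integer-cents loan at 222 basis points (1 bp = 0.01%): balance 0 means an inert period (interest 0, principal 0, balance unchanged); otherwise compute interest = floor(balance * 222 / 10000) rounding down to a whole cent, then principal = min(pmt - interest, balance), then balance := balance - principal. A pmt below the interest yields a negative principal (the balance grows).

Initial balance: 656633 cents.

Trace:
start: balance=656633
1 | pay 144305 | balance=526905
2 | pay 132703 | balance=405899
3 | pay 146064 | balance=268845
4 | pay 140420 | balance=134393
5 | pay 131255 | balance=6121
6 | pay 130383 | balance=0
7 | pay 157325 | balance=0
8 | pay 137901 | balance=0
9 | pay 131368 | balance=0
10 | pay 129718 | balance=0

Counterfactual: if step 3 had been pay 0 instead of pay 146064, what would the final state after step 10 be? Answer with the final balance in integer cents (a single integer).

0

(re-executing from step 3 with the substitution; state before step 3: balance=405899)
3 | pay 0 | balance=414909
4 | pay 140420 | balance=283699
5 | pay 131255 | balance=158742
6 | pay 130383 | balance=31883
7 | pay 157325 | balance=0
8 | pay 137901 | balance=0
9 | pay 131368 | balance=0
10 | pay 129718 | balance=0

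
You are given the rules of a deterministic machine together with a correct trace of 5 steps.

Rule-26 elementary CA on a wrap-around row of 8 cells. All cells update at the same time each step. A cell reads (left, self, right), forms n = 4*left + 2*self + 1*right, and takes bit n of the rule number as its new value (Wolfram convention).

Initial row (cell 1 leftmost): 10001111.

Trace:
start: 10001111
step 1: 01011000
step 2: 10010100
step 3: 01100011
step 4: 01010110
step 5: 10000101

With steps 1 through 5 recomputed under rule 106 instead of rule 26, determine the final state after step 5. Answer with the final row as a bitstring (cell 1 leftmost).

10011001

(re-executing steps 1..5 under rule 106; state before step 1: 10001111)
step 1: 10011000
step 2: 00111001
step 3: 01101010
step 4: 11110100
step 5: 10011001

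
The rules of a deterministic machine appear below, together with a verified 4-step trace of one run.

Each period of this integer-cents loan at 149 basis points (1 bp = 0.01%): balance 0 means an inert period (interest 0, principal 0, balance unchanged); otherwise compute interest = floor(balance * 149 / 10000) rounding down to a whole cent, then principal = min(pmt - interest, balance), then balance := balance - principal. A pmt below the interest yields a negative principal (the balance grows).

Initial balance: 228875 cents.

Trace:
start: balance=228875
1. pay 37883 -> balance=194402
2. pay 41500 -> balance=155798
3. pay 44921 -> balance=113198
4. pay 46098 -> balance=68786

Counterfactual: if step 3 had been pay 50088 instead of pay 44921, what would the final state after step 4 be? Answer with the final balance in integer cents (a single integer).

(re-executing from step 3 with the substitution; state before step 3: balance=155798)
3. pay 50088 -> balance=108031
4. pay 46098 -> balance=63542

63542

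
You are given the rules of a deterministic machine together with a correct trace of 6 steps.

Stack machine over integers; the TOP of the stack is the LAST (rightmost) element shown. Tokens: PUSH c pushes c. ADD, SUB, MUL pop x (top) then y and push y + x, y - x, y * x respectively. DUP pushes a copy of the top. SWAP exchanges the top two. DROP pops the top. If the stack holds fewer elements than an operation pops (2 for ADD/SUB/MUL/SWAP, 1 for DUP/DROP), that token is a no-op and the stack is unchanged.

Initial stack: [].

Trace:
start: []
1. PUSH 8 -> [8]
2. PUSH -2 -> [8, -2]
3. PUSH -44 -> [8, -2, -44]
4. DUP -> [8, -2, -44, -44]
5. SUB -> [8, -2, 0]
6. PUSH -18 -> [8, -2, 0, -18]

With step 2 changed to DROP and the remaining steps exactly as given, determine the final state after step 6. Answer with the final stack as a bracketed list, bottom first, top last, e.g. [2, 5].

(re-executing from step 2 with the substitution; state before step 2: [8])
2. DROP -> []
3. PUSH -44 -> [-44]
4. DUP -> [-44, -44]
5. SUB -> [0]
6. PUSH -18 -> [0, -18]

[0, -18]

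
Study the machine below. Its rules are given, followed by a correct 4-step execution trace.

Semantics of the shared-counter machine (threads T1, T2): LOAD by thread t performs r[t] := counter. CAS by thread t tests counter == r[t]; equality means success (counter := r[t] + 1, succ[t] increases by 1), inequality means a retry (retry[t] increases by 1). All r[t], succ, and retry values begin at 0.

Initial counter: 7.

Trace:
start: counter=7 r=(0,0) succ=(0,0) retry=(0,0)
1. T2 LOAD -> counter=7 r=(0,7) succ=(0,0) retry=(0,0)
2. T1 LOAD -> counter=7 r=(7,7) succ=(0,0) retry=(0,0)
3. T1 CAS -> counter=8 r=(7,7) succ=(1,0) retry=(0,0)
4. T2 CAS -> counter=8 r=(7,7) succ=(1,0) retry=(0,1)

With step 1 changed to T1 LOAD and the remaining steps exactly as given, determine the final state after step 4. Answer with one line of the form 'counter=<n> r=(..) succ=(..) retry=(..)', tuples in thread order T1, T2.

(re-executing from step 1 with the substitution; state before step 1: counter=7 r=(0,0) succ=(0,0) retry=(0,0))
1. T1 LOAD -> counter=7 r=(7,0) succ=(0,0) retry=(0,0)
2. T1 LOAD -> counter=7 r=(7,0) succ=(0,0) retry=(0,0)
3. T1 CAS -> counter=8 r=(7,0) succ=(1,0) retry=(0,0)
4. T2 CAS -> counter=8 r=(7,0) succ=(1,0) retry=(0,1)

counter=8 r=(7,0) succ=(1,0) retry=(0,1)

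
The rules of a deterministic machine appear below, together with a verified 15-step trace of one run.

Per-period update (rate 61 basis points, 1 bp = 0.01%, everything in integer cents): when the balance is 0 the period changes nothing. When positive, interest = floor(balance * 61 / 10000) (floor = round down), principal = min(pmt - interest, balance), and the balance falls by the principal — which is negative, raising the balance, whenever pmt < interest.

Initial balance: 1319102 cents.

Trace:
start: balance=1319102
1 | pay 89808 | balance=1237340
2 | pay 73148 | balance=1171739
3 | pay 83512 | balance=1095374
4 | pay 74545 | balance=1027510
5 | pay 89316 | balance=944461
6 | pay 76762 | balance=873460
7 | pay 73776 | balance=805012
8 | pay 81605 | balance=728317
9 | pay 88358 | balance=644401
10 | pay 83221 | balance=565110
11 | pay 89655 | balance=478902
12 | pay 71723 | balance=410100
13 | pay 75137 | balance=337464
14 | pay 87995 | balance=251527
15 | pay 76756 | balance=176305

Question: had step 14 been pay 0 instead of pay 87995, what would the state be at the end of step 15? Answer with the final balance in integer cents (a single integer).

(re-executing from step 14 with the substitution; state before step 14: balance=337464)
14 | pay 0 | balance=339522
15 | pay 76756 | balance=264837

264837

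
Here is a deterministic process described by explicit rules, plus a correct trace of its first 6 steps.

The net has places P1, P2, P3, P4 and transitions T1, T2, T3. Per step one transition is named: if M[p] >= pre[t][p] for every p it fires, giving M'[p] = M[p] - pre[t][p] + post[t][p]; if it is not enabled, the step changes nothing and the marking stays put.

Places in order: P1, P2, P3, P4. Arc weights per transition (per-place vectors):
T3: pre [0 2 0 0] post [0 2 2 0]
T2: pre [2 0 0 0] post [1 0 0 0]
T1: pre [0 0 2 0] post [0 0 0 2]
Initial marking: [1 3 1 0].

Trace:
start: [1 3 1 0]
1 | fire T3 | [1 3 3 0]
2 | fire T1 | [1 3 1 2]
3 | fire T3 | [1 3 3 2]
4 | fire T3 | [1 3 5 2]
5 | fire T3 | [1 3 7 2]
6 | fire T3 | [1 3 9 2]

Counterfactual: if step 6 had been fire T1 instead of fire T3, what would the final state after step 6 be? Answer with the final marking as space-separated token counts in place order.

1 3 5 4

(re-executing from step 6 with the substitution; state before step 6: [1 3 7 2])
6 | fire T1 | [1 3 5 4]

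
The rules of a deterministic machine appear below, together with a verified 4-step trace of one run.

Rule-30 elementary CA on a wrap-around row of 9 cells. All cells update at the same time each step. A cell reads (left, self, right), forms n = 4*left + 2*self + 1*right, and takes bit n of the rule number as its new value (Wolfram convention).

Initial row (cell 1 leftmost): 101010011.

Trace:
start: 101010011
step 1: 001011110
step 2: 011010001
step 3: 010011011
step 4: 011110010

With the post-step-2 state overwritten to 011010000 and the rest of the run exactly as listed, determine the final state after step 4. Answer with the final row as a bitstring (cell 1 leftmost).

101110101

state after step 2 := 011010000
step 3: 110011000
step 4: 101110101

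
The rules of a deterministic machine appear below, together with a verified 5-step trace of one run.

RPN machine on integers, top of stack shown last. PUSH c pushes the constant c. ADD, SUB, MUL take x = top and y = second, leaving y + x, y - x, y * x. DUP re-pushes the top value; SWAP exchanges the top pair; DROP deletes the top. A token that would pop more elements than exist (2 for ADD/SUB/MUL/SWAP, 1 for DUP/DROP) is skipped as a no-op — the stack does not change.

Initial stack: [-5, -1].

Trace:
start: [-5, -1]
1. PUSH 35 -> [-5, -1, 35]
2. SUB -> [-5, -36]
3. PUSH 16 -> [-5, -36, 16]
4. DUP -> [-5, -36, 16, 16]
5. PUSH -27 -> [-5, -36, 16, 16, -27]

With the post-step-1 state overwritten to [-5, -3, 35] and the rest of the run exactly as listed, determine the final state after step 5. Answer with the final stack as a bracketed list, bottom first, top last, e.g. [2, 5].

state after step 1 := [-5, -3, 35]
2. SUB -> [-5, -38]
3. PUSH 16 -> [-5, -38, 16]
4. DUP -> [-5, -38, 16, 16]
5. PUSH -27 -> [-5, -38, 16, 16, -27]

[-5, -38, 16, 16, -27]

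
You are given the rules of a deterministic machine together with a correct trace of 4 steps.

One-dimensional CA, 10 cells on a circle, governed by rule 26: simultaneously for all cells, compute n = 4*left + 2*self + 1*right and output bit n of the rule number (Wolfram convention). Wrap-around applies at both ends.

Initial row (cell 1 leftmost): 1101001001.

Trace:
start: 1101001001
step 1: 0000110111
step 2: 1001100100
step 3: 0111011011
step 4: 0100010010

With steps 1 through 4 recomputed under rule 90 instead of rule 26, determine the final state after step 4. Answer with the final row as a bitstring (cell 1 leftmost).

1011101001

(re-executing steps 1..4 under rule 90; state before step 1: 1101001001)
step 1: 0100110111
step 2: 0011110101
step 3: 1110010000
step 4: 1011101001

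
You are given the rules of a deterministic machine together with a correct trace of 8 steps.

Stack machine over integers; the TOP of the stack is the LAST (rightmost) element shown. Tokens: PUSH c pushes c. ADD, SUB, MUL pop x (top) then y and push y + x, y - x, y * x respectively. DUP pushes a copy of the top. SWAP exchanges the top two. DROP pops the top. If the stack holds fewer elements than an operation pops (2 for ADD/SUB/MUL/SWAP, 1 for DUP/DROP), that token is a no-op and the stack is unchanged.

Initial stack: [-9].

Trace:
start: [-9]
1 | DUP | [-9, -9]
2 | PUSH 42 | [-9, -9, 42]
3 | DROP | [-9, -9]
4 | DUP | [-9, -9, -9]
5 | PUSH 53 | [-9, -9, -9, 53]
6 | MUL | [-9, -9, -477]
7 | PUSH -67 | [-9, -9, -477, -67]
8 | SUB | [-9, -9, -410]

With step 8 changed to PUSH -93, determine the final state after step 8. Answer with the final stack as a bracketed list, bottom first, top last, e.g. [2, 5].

(re-executing from step 8 with the substitution; state before step 8: [-9, -9, -477, -67])
8 | PUSH -93 | [-9, -9, -477, -67, -93]

[-9, -9, -477, -67, -93]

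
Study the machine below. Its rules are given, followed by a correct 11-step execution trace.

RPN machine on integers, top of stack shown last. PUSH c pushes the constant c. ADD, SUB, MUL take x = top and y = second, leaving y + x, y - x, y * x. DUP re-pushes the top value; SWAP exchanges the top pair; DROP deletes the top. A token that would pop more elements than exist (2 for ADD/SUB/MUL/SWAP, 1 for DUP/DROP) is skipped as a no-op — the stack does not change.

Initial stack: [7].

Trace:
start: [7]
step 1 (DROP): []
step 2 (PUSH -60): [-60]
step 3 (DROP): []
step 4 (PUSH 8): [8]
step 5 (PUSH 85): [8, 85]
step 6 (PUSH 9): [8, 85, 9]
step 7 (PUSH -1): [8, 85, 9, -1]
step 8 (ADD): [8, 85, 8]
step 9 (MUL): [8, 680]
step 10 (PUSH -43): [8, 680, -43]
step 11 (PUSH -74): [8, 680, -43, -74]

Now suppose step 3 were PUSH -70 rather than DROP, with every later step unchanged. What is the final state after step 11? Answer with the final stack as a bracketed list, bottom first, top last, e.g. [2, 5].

[-60, -70, 8, 680, -43, -74]

(re-executing from step 3 with the substitution; state before step 3: [-60])
step 3 (PUSH -70): [-60, -70]
step 4 (PUSH 8): [-60, -70, 8]
step 5 (PUSH 85): [-60, -70, 8, 85]
step 6 (PUSH 9): [-60, -70, 8, 85, 9]
step 7 (PUSH -1): [-60, -70, 8, 85, 9, -1]
step 8 (ADD): [-60, -70, 8, 85, 8]
step 9 (MUL): [-60, -70, 8, 680]
step 10 (PUSH -43): [-60, -70, 8, 680, -43]
step 11 (PUSH -74): [-60, -70, 8, 680, -43, -74]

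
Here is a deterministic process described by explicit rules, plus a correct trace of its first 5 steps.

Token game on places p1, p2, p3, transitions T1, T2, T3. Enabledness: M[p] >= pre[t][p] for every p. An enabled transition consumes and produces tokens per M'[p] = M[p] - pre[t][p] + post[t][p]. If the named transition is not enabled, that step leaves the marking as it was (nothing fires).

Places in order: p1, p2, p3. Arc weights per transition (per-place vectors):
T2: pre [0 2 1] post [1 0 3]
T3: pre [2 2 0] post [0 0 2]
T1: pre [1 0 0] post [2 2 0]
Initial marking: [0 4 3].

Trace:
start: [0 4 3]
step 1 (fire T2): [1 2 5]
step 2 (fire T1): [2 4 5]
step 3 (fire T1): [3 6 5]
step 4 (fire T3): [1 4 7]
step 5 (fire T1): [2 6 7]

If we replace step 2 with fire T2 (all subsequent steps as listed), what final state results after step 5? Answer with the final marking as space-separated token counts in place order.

(re-executing from step 2 with the substitution; state before step 2: [1 2 5])
step 2 (fire T2): [2 0 7]
step 3 (fire T1): [3 2 7]
step 4 (fire T3): [1 0 9]
step 5 (fire T1): [2 2 9]

2 2 9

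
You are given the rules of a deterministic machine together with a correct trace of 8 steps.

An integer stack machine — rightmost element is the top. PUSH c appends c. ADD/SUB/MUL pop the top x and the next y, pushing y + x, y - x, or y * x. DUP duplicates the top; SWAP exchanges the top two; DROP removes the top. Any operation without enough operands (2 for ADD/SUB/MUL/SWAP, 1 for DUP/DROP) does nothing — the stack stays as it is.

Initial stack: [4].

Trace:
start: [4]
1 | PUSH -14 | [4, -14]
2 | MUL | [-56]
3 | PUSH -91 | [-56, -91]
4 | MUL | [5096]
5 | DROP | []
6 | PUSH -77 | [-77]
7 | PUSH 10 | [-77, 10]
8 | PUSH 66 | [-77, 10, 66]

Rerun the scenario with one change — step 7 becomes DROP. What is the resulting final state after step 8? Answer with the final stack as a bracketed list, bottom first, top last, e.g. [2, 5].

[66]

(re-executing from step 7 with the substitution; state before step 7: [-77])
7 | DROP | []
8 | PUSH 66 | [66]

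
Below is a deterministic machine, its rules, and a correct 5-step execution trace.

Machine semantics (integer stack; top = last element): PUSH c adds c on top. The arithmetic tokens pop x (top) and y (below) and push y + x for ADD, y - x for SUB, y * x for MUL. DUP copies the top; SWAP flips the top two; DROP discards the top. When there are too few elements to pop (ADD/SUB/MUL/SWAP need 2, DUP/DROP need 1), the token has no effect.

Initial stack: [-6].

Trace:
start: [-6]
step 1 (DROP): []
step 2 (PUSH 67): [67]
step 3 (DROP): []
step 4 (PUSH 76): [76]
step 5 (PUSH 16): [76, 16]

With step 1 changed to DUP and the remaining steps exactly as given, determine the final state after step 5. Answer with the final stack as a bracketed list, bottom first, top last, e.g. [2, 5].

[-6, -6, 76, 16]

(re-executing from step 1 with the substitution; state before step 1: [-6])
step 1 (DUP): [-6, -6]
step 2 (PUSH 67): [-6, -6, 67]
step 3 (DROP): [-6, -6]
step 4 (PUSH 76): [-6, -6, 76]
step 5 (PUSH 16): [-6, -6, 76, 16]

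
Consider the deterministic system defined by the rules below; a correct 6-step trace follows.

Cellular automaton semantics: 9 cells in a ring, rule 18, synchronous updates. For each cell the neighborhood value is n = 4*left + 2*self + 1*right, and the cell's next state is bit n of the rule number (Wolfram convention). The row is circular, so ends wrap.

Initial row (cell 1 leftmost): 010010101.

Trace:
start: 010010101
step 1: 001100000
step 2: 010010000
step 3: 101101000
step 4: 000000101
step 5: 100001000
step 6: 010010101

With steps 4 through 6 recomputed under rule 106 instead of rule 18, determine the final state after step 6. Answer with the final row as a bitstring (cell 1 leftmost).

110100101

(re-executing steps 4..6 under rule 106; state before step 4: 101101000)
step 4: 011110001
step 5: 110010010
step 6: 110100101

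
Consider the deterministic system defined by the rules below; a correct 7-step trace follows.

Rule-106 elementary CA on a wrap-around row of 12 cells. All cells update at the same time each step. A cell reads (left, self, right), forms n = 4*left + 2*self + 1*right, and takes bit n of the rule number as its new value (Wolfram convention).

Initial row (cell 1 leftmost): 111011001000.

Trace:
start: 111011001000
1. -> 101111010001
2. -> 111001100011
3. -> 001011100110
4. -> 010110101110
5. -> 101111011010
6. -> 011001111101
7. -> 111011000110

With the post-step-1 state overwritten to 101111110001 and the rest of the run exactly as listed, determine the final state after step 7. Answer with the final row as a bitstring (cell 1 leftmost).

state after step 1 := 101111110001
2. -> 111000010011
3. -> 001000100110
4. -> 010001001110
5. -> 100010011010
6. -> 000100111101
7. -> 001001100110

001001100110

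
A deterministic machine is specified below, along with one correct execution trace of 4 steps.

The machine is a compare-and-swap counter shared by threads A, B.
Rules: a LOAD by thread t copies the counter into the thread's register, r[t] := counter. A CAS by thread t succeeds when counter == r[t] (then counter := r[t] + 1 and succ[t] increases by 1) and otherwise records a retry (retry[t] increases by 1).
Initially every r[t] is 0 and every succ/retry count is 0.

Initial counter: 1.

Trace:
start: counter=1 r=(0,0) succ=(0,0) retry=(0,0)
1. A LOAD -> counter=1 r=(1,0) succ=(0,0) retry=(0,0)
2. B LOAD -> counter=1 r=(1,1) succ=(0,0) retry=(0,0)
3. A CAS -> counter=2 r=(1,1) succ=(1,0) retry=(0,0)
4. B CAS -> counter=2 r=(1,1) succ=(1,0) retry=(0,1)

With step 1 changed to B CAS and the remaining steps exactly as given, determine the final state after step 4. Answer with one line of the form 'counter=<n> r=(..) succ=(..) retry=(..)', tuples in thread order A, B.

(re-executing from step 1 with the substitution; state before step 1: counter=1 r=(0,0) succ=(0,0) retry=(0,0))
1. B CAS -> counter=1 r=(0,0) succ=(0,0) retry=(0,1)
2. B LOAD -> counter=1 r=(0,1) succ=(0,0) retry=(0,1)
3. A CAS -> counter=1 r=(0,1) succ=(0,0) retry=(1,1)
4. B CAS -> counter=2 r=(0,1) succ=(0,1) retry=(1,1)

counter=2 r=(0,1) succ=(0,1) retry=(1,1)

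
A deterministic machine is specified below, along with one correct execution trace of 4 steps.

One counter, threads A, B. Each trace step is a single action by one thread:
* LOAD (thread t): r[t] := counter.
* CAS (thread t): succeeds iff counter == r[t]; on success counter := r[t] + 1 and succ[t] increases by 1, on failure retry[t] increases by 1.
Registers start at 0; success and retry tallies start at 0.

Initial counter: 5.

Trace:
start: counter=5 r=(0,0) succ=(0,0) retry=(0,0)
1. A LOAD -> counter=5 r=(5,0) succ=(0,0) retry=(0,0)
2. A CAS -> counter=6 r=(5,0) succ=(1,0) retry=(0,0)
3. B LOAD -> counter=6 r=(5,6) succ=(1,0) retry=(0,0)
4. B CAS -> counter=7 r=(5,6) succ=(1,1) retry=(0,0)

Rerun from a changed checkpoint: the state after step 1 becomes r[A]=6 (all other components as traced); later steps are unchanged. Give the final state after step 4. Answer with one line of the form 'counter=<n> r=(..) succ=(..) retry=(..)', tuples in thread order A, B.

state after step 1 := counter=5 r=(6,0) succ=(0,0) retry=(0,0)
2. A CAS -> counter=5 r=(6,0) succ=(0,0) retry=(1,0)
3. B LOAD -> counter=5 r=(6,5) succ=(0,0) retry=(1,0)
4. B CAS -> counter=6 r=(6,5) succ=(0,1) retry=(1,0)

counter=6 r=(6,5) succ=(0,1) retry=(1,0)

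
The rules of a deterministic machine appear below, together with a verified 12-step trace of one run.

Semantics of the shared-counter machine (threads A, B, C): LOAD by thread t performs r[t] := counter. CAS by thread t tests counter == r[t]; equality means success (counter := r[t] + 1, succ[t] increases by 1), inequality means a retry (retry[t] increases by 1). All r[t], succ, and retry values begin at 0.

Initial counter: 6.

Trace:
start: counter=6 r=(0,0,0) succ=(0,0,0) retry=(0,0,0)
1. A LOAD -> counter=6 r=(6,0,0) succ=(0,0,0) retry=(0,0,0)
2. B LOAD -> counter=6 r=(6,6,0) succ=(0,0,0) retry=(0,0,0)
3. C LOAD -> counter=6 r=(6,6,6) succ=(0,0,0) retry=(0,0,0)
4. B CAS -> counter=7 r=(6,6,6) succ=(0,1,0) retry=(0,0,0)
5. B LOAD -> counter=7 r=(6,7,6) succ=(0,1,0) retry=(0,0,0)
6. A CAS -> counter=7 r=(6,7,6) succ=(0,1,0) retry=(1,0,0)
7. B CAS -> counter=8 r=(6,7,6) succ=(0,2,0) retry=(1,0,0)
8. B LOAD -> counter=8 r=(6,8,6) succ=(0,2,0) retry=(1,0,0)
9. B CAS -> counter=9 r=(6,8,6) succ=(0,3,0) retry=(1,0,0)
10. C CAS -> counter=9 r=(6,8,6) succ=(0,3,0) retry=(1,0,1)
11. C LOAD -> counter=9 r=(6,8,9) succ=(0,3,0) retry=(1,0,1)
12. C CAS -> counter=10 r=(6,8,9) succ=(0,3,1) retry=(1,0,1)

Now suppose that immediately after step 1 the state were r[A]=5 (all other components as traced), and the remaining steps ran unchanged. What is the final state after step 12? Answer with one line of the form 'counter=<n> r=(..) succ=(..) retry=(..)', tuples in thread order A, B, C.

state after step 1 := counter=6 r=(5,0,0) succ=(0,0,0) retry=(0,0,0)
2. B LOAD -> counter=6 r=(5,6,0) succ=(0,0,0) retry=(0,0,0)
3. C LOAD -> counter=6 r=(5,6,6) succ=(0,0,0) retry=(0,0,0)
4. B CAS -> counter=7 r=(5,6,6) succ=(0,1,0) retry=(0,0,0)
5. B LOAD -> counter=7 r=(5,7,6) succ=(0,1,0) retry=(0,0,0)
6. A CAS -> counter=7 r=(5,7,6) succ=(0,1,0) retry=(1,0,0)
7. B CAS -> counter=8 r=(5,7,6) succ=(0,2,0) retry=(1,0,0)
8. B LOAD -> counter=8 r=(5,8,6) succ=(0,2,0) retry=(1,0,0)
9. B CAS -> counter=9 r=(5,8,6) succ=(0,3,0) retry=(1,0,0)
10. C CAS -> counter=9 r=(5,8,6) succ=(0,3,0) retry=(1,0,1)
11. C LOAD -> counter=9 r=(5,8,9) succ=(0,3,0) retry=(1,0,1)
12. C CAS -> counter=10 r=(5,8,9) succ=(0,3,1) retry=(1,0,1)

counter=10 r=(5,8,9) succ=(0,3,1) retry=(1,0,1)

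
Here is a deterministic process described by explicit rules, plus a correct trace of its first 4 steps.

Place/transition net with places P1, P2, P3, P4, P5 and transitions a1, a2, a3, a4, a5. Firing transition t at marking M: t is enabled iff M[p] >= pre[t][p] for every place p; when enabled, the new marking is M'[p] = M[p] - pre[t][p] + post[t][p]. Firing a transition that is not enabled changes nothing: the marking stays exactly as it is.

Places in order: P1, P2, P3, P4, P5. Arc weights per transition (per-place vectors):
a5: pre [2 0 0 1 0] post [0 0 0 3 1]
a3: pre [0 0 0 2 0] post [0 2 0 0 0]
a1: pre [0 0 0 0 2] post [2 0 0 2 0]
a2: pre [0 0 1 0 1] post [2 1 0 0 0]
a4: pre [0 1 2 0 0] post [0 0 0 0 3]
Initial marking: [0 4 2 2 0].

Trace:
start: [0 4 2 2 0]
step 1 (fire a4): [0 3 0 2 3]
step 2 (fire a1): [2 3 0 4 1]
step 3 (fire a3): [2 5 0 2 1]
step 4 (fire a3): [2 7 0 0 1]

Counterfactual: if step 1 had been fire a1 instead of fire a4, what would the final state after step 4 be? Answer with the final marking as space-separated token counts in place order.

0 6 2 0 0

(re-executing from step 1 with the substitution; state before step 1: [0 4 2 2 0])
step 1 (fire a1): [0 4 2 2 0]
step 2 (fire a1): [0 4 2 2 0]
step 3 (fire a3): [0 6 2 0 0]
step 4 (fire a3): [0 6 2 0 0]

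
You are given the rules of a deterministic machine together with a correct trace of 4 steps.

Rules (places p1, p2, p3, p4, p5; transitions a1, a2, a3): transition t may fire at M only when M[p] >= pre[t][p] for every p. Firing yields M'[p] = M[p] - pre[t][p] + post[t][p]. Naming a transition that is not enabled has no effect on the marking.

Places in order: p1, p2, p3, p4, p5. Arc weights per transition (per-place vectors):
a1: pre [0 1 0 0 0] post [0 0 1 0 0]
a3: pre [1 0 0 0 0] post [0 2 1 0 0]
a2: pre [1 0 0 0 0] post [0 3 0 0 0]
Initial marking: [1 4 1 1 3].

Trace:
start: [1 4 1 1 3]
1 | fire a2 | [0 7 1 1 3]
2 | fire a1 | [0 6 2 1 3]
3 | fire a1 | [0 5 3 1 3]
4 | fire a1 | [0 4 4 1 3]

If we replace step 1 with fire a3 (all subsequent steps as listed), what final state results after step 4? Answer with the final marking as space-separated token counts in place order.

0 3 5 1 3

(re-executing from step 1 with the substitution; state before step 1: [1 4 1 1 3])
1 | fire a3 | [0 6 2 1 3]
2 | fire a1 | [0 5 3 1 3]
3 | fire a1 | [0 4 4 1 3]
4 | fire a1 | [0 3 5 1 3]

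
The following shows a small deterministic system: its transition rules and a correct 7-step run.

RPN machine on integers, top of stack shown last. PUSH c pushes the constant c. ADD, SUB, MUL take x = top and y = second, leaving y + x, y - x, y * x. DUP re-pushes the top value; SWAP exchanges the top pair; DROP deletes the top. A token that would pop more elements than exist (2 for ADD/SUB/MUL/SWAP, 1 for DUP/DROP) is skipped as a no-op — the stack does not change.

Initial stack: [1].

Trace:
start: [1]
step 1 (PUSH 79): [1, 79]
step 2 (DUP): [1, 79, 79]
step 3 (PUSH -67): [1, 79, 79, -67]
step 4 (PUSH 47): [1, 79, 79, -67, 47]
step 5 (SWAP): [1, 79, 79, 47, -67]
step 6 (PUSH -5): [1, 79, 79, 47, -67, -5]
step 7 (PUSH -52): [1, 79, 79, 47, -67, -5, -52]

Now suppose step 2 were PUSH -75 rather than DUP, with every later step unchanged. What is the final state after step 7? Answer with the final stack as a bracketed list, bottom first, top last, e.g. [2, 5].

[1, 79, -75, 47, -67, -5, -52]

(re-executing from step 2 with the substitution; state before step 2: [1, 79])
step 2 (PUSH -75): [1, 79, -75]
step 3 (PUSH -67): [1, 79, -75, -67]
step 4 (PUSH 47): [1, 79, -75, -67, 47]
step 5 (SWAP): [1, 79, -75, 47, -67]
step 6 (PUSH -5): [1, 79, -75, 47, -67, -5]
step 7 (PUSH -52): [1, 79, -75, 47, -67, -5, -52]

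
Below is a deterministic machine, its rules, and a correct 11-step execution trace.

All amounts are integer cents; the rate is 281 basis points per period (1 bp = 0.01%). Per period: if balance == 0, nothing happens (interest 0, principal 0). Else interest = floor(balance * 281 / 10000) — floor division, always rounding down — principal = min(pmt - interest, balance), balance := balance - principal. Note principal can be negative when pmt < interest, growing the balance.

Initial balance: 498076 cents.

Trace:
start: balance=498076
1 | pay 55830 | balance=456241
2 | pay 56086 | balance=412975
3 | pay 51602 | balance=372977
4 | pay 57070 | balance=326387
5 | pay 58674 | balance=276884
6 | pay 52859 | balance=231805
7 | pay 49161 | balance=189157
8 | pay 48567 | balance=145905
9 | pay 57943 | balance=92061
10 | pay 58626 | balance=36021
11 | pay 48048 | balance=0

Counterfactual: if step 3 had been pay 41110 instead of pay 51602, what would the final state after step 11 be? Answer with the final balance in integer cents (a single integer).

2083

(re-executing from step 3 with the substitution; state before step 3: balance=412975)
3 | pay 41110 | balance=383469
4 | pay 57070 | balance=337174
5 | pay 58674 | balance=287974
6 | pay 52859 | balance=243207
7 | pay 49161 | balance=200880
8 | pay 48567 | balance=157957
9 | pay 57943 | balance=104452
10 | pay 58626 | balance=48761
11 | pay 48048 | balance=2083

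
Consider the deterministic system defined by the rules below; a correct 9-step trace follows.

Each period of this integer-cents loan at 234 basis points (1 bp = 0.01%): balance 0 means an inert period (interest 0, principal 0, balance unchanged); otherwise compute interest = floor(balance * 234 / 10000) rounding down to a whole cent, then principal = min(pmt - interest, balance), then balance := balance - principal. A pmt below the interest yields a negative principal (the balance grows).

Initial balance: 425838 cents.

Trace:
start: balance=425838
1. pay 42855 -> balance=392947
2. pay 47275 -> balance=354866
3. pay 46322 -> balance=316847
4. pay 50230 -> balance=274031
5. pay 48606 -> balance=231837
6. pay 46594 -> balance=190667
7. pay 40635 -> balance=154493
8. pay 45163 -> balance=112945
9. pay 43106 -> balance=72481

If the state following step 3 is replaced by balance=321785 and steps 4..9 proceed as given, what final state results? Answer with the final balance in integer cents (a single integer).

state after step 3 := balance=321785
4. pay 50230 -> balance=279084
5. pay 48606 -> balance=237008
6. pay 46594 -> balance=195959
7. pay 40635 -> balance=159909
8. pay 45163 -> balance=118487
9. pay 43106 -> balance=78153

78153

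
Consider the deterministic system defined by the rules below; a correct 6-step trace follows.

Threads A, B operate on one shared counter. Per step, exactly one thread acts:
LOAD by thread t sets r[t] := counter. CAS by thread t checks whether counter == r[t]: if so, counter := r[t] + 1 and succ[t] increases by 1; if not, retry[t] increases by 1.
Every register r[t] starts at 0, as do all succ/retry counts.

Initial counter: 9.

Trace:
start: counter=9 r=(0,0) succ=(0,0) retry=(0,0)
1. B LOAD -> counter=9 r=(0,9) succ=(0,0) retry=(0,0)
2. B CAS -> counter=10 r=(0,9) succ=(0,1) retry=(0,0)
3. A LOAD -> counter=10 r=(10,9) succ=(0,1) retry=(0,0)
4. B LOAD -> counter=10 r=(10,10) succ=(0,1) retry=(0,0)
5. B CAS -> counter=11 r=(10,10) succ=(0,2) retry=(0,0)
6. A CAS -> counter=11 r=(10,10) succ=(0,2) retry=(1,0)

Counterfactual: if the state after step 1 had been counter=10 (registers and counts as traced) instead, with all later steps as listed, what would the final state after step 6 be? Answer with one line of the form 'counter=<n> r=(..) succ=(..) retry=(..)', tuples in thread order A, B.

state after step 1 := counter=10 r=(0,9) succ=(0,0) retry=(0,0)
2. B CAS -> counter=10 r=(0,9) succ=(0,0) retry=(0,1)
3. A LOAD -> counter=10 r=(10,9) succ=(0,0) retry=(0,1)
4. B LOAD -> counter=10 r=(10,10) succ=(0,0) retry=(0,1)
5. B CAS -> counter=11 r=(10,10) succ=(0,1) retry=(0,1)
6. A CAS -> counter=11 r=(10,10) succ=(0,1) retry=(1,1)

counter=11 r=(10,10) succ=(0,1) retry=(1,1)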